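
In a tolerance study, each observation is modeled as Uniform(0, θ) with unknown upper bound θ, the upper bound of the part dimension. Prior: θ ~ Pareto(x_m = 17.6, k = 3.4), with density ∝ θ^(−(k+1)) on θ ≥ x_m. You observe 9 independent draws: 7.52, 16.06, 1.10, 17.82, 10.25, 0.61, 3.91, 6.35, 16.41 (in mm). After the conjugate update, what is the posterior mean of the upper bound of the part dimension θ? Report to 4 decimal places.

19.3832

A Pareto(scale x_m, shape k) prior on the upper bound θ of Uniform(0, θ) is conjugate: posterior is Pareto(max(x_m, max xᵢ), k + n).
Sample maximum = 17.82; prior scale x_m = 17.6 → posterior scale = max = 17.82.
Posterior shape = 3.4 + 9 = 12.4.
E[θ|data] = k·x_m/(k−1) = 12.4·17.82/11.4 = 19.3832.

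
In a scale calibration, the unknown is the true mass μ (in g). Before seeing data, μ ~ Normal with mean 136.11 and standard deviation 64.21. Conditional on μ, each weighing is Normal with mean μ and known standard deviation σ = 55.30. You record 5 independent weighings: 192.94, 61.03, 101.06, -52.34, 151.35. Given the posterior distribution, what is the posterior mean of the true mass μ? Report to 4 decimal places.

For Normal data with known variance σ², a Normal(μ₀, σ₀²) prior on μ is conjugate. Posterior precision = 1/σ₀² + n/σ²; posterior mean is the precision-weighted average of μ₀ and x̄.
Σxᵢ = 192.94 + 61.03 + 101.06 + (-52.34) + 151.35 = 454.04, so n·x̄ = 454.04.
σ₀² = 64.21² = 4122.9241, σ² = 55.30² = 3058.09; σ² + n·σ₀² = 3058.09 + 5·4122.9241 = 23672.7105.
Posterior mean = (μ₀/σ₀² + n·x̄/σ²)/(1/σ₀² + n/σ²) = (σ²·μ₀ + σ₀²·n·x̄)/(σ² + n·σ₀²) = (3058.09·136.11 + 4122.9241·454.04)/23672.7105 = 2288209.088264/23672.7105 = 96.6602.

96.6602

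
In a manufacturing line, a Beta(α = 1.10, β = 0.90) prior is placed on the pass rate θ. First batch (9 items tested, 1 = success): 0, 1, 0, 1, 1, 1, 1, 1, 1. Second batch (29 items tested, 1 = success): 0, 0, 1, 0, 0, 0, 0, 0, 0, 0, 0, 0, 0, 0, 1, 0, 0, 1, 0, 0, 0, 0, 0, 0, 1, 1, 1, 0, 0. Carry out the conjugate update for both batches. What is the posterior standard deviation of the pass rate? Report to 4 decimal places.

The Beta prior is conjugate to a Binomial/Bernoulli likelihood; the update adds successes to α and failures to β.
After batch 1: Beta(1.10+7, 0.90+2) = Beta(8.10, 2.90).
After batch 2: Beta(8.10+6, 2.90+23) = Beta(14.10, 25.90).
Var = αβ/((α+β)²(α+β+1)) = 14.10·25.90/(40.00²·41.00) = 0.00556692; SD = √0.00556692 = 0.0746.

0.0746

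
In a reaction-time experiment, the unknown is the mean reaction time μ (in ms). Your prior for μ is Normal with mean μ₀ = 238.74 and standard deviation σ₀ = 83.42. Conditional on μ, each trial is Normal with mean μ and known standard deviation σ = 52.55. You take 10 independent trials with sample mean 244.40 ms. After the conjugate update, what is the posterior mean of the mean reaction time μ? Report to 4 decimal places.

For Normal data with known variance σ², a Normal(μ₀, σ₀²) prior on μ is conjugate. Posterior precision = 1/σ₀² + n/σ²; posterior mean is the precision-weighted average of μ₀ and x̄.
n·x̄ = 10·244.40 = 2444.
σ₀² = 83.42² = 6958.8964, σ² = 52.55² = 2761.5025; σ² + n·σ₀² = 2761.5025 + 10·6958.8964 = 72350.4665.
Posterior mean = (μ₀/σ₀² + n·x̄/σ²)/(1/σ₀² + n/σ²) = (σ²·μ₀ + σ₀²·n·x̄)/(σ² + n·σ₀²) = (2761.5025·238.74 + 6958.8964·2444)/72350.4665 = 17666823.90845/72350.4665 = 244.1840.

244.1840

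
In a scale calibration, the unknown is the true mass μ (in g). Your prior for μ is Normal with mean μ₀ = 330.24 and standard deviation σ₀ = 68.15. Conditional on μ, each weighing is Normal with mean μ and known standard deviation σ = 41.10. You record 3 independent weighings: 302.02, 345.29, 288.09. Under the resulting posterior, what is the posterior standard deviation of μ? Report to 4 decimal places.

For Normal data with known variance σ², a Normal(μ₀, σ₀²) prior on μ is conjugate. Posterior precision = 1/σ₀² + n/σ²; posterior mean is the precision-weighted average of μ₀ and x̄.
σ₀² = 68.15² = 4644.4225, σ² = 41.10² = 1689.21; σ² + n·σ₀² = 1689.21 + 3·4644.4225 = 15622.4775.
Posterior precision = 1/σ₀² + n/σ² = 1/4644.4225 + 3/1689.21 = (σ² + n·σ₀²)/(σ₀²σ²) = 15622.4775/(4644.4225·1689.21); posterior variance σₙ² = σ₀²σ²/(σ² + n·σ₀²) = 4644.4225·1689.21/15622.4775 = 502.186989.
Posterior SD = √σₙ² = √(4644.4225·1689.21/15622.4775) = 22.4095.

22.4095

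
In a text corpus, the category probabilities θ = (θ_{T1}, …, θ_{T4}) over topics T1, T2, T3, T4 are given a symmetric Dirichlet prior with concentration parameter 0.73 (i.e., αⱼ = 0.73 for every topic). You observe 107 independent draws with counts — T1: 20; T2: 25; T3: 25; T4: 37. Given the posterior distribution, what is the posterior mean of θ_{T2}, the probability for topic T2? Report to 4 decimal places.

0.2341

The Dirichlet prior is conjugate to the Multinomial likelihood: each posterior αⱼ = prior αⱼ + observed count nⱼ.
Posterior concentration: (20.73, 25.73, 25.73, 37.73), total = 109.92.
E[θ_{T2}|data] = α_{T2}/Σα = 25.73/109.92 = 0.2341.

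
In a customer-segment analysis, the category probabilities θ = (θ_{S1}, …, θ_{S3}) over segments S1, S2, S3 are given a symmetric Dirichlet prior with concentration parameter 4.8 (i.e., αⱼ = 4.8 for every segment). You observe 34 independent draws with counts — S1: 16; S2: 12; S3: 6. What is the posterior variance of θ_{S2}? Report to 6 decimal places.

The Dirichlet prior is conjugate to the Multinomial likelihood: each posterior αⱼ = prior αⱼ + observed count nⱼ.
Posterior concentration: (20.8, 16.8, 10.8), total = 48.4.
Var[θ_j] = α_j(Σα−α_j)/((Σα)²(Σα+1)) = 16.8·31.6/(48.4²·49.4) = 0.004588.

0.004588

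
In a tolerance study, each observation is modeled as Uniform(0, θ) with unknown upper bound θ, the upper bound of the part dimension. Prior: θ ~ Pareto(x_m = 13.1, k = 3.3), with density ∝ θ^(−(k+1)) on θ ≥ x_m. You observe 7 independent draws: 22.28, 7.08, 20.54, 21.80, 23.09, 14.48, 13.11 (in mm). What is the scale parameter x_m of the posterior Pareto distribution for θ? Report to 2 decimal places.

A Pareto(scale x_m, shape k) prior on the upper bound θ of Uniform(0, θ) is conjugate: posterior is Pareto(max(x_m, max xᵢ), k + n).
Sample maximum = 23.09; prior scale x_m = 13.1 → posterior scale = max = 23.09.
Posterior shape = 3.3 + 7 = 10.3.
Posterior scale x_m = 23.09.

23.09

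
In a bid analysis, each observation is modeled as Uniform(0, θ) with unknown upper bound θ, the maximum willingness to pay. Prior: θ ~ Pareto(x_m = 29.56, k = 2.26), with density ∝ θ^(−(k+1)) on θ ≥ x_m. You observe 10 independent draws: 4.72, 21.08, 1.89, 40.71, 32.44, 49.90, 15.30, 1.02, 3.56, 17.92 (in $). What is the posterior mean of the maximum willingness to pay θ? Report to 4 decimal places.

A Pareto(scale x_m, shape k) prior on the upper bound θ of Uniform(0, θ) is conjugate: posterior is Pareto(max(x_m, max xᵢ), k + n).
Sample maximum = 49.90; prior scale x_m = 29.56 → posterior scale = max = 49.90.
Posterior shape = 2.26 + 10 = 12.26.
E[θ|data] = k·x_m/(k−1) = 12.26·49.90/11.26 = 54.3316.

54.3316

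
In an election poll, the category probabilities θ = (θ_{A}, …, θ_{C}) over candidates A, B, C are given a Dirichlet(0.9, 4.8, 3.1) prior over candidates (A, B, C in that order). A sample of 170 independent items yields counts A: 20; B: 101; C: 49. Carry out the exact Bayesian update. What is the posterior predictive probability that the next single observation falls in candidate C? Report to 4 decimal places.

0.2914

The Dirichlet prior is conjugate to the Multinomial likelihood: each posterior αⱼ = prior αⱼ + observed count nⱼ.
Posterior concentration: (20.9, 105.8, 52.1), total = 178.8.
P(next = C | data) = α_{C}/Σα = 0.2914.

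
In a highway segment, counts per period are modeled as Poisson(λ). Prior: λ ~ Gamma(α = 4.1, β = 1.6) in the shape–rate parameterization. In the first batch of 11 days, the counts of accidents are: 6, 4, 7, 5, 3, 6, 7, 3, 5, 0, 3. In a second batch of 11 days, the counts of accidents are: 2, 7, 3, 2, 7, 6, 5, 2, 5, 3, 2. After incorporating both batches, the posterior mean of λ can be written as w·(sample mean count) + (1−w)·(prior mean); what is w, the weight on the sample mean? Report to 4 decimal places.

With a Gamma(shape α, rate β) prior, the Poisson likelihood is conjugate: the posterior is Gamma(α + ΣXᵢ, β + n).
Total number of days: n = 11 + 11 = 22.
Posterior mean = (α₀+S)/(β₀+n) = [n/(β₀+n)]·(S/n) + [β₀/(β₀+n)]·(α₀/β₀), so only n and β₀ enter the weight.
Weight on data w = n/(β₀+n) = 22/(1.6+22) = 22/23.6 = 0.9322.

0.9322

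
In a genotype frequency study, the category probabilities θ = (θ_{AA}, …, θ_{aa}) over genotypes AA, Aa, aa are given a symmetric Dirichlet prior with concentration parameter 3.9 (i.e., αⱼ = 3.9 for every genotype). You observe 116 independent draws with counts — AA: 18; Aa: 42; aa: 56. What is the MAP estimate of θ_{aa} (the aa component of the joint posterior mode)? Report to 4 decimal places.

0.4723

The Dirichlet prior is conjugate to the Multinomial likelihood: each posterior αⱼ = prior αⱼ + observed count nⱼ.
Posterior concentration: (21.9, 45.9, 59.9), total = 127.7.
Joint mode component: (α_{aa}−1)/(Σα−K) = 58.9/124.7 = 0.4723.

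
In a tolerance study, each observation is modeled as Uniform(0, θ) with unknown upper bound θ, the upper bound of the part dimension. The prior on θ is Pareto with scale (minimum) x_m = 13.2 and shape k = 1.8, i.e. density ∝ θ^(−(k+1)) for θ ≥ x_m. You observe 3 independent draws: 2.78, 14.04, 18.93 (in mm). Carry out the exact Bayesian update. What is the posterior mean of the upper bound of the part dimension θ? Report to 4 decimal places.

23.9116

A Pareto(scale x_m, shape k) prior on the upper bound θ of Uniform(0, θ) is conjugate: posterior is Pareto(max(x_m, max xᵢ), k + n).
Sample maximum = 18.93; prior scale x_m = 13.2 → posterior scale = max = 18.93.
Posterior shape = 1.8 + 3 = 4.8.
E[θ|data] = k·x_m/(k−1) = 4.8·18.93/3.8 = 23.9116.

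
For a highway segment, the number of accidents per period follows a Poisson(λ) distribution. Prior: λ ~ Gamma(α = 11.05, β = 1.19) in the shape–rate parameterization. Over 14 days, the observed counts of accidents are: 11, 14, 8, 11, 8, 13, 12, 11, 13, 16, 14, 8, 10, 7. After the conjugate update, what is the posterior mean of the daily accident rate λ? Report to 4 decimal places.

With a Gamma(shape α, rate β) prior, the Poisson likelihood is conjugate: the posterior is Gamma(α + ΣXᵢ, β + n).
Sum of counts S = 156 over n = 14 days.
Posterior: Gamma(α+S, β+n) = Gamma(11.05+156, 1.19+14) = Gamma(167.05, 15.19).
Posterior mean = α/β = 167.05/15.19 = 10.9974.

10.9974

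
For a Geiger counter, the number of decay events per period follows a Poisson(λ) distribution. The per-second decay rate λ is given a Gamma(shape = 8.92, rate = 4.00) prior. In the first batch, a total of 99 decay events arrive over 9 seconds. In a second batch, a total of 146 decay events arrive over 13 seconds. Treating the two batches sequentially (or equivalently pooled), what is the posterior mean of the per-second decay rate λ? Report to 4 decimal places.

9.7662

With a Gamma(shape α, rate β) prior, the Poisson likelihood is conjugate: the posterior is Gamma(α + ΣXᵢ, β + n).
After batch 1: Gamma(α+S, β+n) = Gamma(8.92+99, 4.00+9) = Gamma(107.92, 13.00).
After batch 2: Gamma(α+S, β+n) = Gamma(107.92+146, 13.00+13) = Gamma(253.92, 26.00).
Posterior mean = α/β = 253.92/26.00 = 9.7662.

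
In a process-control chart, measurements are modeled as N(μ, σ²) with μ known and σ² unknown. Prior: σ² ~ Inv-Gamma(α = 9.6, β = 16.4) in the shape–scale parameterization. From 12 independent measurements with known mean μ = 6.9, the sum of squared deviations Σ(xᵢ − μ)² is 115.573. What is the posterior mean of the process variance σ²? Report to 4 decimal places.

With known mean μ and an Inverse-Gamma(α, β) prior on σ², the Normal likelihood is conjugate: posterior is Inv-Gamma(α + n/2, β + Σ(xᵢ−μ)²/2).
Posterior: Inv-Gamma(9.6 + 12/2, 16.4 + 115.573/2) = Inv-Gamma(15.60, 74.1865).
E[σ²|data] = β/(α−1) = 74.1865/14.60 = 5.0813.

5.0813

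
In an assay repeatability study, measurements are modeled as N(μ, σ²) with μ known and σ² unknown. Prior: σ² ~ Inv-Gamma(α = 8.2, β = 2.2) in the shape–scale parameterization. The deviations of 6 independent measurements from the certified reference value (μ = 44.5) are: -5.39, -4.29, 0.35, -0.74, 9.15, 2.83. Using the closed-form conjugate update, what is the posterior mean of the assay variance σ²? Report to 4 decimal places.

7.0715

With known mean μ and an Inverse-Gamma(α, β) prior on σ², the Normal likelihood is conjugate: posterior is Inv-Gamma(α + n/2, β + Σ(xᵢ−μ)²/2).
Σ(xᵢ−μ)² = (-5.39)² + (-4.29)² + (0.35)² + (-0.74)² + (9.15)² + (2.83)² = 139.8577.
Posterior: Inv-Gamma(8.2 + 6/2, 2.2 + 139.8577/2) = Inv-Gamma(11.20, 72.12885).
E[σ²|data] = β/(α−1) = 72.12885/10.20 = 7.0715.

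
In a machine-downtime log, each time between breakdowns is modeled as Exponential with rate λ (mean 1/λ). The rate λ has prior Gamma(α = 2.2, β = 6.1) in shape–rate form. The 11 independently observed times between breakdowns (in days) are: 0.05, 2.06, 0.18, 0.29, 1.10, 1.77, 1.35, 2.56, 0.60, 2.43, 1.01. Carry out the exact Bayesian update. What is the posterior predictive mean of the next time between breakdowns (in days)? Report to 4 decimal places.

1.5984

With a Gamma(shape α, rate β) prior on the exponential rate λ, the posterior after n observations with total T = Σxᵢ is Gamma(α+n, β+T).
Sum of observations T = 13.40 days; n = 11.
Posterior: Gamma(2.2+11, 6.1+13.40) = Gamma(13.2, 19.50).
The predictive distribution for the next observation is Lomax; its mean is β/(α−1) = 19.50/12.2 = 1.5984.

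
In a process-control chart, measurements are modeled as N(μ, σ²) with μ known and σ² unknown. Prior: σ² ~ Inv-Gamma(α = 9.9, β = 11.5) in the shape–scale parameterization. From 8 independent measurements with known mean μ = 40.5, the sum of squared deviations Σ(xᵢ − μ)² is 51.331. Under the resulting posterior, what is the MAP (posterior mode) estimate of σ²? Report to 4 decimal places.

2.4943

With known mean μ and an Inverse-Gamma(α, β) prior on σ², the Normal likelihood is conjugate: posterior is Inv-Gamma(α + n/2, β + Σ(xᵢ−μ)²/2).
Posterior: Inv-Gamma(9.9 + 8/2, 11.5 + 51.331/2) = Inv-Gamma(13.90, 37.1655).
Mode = β/(α+1) = 37.1655/14.90 = 2.4943.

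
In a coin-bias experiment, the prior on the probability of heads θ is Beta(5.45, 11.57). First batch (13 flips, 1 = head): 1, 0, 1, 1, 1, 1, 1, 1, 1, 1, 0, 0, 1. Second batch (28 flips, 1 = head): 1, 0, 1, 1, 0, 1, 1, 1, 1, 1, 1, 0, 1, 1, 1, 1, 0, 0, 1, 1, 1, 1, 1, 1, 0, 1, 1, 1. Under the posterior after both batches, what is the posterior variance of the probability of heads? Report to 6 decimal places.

0.003877

The Beta prior is conjugate to a Binomial/Bernoulli likelihood; the update adds successes to α and failures to β.
After batch 1: Beta(5.45+10, 11.57+3) = Beta(15.45, 14.57).
After batch 2: Beta(15.45+22, 14.57+6) = Beta(37.45, 20.57).
Var = αβ/((α+β)²(α+β+1)) = 37.45·20.57/(58.02²·59.02) = 0.003877.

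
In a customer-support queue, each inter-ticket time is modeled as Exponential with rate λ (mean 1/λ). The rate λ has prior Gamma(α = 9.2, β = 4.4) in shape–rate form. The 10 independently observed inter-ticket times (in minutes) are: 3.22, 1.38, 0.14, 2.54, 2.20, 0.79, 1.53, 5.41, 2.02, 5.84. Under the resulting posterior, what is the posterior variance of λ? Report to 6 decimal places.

0.022108

With a Gamma(shape α, rate β) prior on the exponential rate λ, the posterior after n observations with total T = Σxᵢ is Gamma(α+n, β+T).
Sum of observations T = 25.07 minutes; n = 10.
Posterior: Gamma(9.2+10, 4.4+25.07) = Gamma(19.2, 29.47).
Var = α/β² = 0.022108.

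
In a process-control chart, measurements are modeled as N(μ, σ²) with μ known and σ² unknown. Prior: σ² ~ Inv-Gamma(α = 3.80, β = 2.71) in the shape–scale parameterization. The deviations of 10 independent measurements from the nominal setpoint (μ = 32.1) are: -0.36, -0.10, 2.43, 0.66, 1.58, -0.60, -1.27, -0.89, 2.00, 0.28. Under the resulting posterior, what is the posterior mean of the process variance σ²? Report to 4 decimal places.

With known mean μ and an Inverse-Gamma(α, β) prior on σ², the Normal likelihood is conjugate: posterior is Inv-Gamma(α + n/2, β + Σ(xᵢ−μ)²/2).
Σ(xᵢ−μ)² = (-0.36)² + (-0.10)² + (2.43)² + (0.66)² + (1.58)² + (-0.60)² + (-1.27)² + (-0.89)² + (2.00)² + (0.28)² = 15.8199.
Posterior: Inv-Gamma(3.80 + 10/2, 2.71 + 15.8199/2) = Inv-Gamma(8.80, 10.61995).
E[σ²|data] = β/(α−1) = 10.61995/7.80 = 1.3615.

1.3615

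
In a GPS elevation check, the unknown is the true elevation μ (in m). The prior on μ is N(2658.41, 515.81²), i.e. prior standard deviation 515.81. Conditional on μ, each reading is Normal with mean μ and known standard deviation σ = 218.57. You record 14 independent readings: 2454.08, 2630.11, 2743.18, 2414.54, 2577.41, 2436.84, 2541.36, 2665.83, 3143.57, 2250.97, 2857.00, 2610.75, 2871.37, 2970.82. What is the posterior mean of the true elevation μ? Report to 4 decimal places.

2654.8901

For Normal data with known variance σ², a Normal(μ₀, σ₀²) prior on μ is conjugate. Posterior precision = 1/σ₀² + n/σ²; posterior mean is the precision-weighted average of μ₀ and x̄.
Σxᵢ = 2454.08 + 2630.11 + 2743.18 + 2414.54 + 2577.41 + 2436.84 + 2541.36 + 2665.83 + 3143.57 + 2250.97 + 2857.00 + 2610.75 + 2871.37 + 2970.82 = 37167.83, so n·x̄ = 37167.83.
σ₀² = 515.81² = 266059.9561, σ² = 218.57² = 47772.8449; σ² + n·σ₀² = 47772.8449 + 14·266059.9561 = 3772612.2303.
Posterior mean = (μ₀/σ₀² + n·x̄/σ²)/(1/σ₀² + n/σ²) = (σ²·μ₀ + σ₀²·n·x̄)/(σ² + n·σ₀²) = (47772.8449·2658.41 + 266059.9561·37167.83)/3772612.2303 = 10015871026.742872/3772612.2303 = 2654.8901.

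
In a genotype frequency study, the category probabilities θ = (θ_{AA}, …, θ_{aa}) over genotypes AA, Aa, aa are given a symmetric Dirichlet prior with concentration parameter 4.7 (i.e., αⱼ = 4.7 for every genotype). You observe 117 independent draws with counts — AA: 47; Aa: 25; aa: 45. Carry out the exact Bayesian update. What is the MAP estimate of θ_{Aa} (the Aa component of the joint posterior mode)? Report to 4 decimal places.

0.2240

The Dirichlet prior is conjugate to the Multinomial likelihood: each posterior αⱼ = prior αⱼ + observed count nⱼ.
Posterior concentration: (51.7, 29.7, 49.7), total = 131.1.
Joint mode component: (α_{Aa}−1)/(Σα−K) = 28.7/128.1 = 0.2240.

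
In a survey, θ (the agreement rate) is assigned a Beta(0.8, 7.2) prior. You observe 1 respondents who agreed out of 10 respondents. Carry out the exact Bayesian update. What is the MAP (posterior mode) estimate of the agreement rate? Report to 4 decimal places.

0.0500

The Beta prior is conjugate to a Binomial/Bernoulli likelihood; the update adds successes to α and failures to β.
Posterior: Beta(α+k, β+n−k) = Beta(0.8+1, 7.2+9) = Beta(1.8, 16.2).
Mode of Beta(a,b) for a,b>1 is (a−1)/(a+b−2) = 0.8/16.0 = 0.0500.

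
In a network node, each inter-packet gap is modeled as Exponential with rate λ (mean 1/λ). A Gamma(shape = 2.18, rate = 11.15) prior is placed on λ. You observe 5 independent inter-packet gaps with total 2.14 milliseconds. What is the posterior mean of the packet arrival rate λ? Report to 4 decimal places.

0.5403

With a Gamma(shape α, rate β) prior on the exponential rate λ, the posterior after n observations with total T = Σxᵢ is Gamma(α+n, β+T).
Posterior: Gamma(2.18+5, 11.15+2.14) = Gamma(7.18, 13.29).
Posterior mean of λ = α/β = 7.18/13.29 = 0.5403.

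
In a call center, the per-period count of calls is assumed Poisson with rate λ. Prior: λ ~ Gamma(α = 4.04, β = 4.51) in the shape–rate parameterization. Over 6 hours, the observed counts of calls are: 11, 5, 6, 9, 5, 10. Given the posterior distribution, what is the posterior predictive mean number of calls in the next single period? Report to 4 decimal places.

With a Gamma(shape α, rate β) prior, the Poisson likelihood is conjugate: the posterior is Gamma(α + ΣXᵢ, β + n).
Sum of counts S = 46 over n = 6 hours.
Posterior: Gamma(α+S, β+n) = Gamma(4.04+46, 4.51+6) = Gamma(50.04, 10.51).
The predictive distribution for one future period is NegBinom with mean α/β = 4.7612.

4.7612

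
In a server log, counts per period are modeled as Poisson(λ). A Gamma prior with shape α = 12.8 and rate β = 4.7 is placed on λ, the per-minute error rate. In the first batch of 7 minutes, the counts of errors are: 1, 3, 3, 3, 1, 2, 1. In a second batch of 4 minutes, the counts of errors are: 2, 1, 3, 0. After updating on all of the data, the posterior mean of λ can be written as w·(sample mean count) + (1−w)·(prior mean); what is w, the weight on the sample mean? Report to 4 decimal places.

With a Gamma(shape α, rate β) prior, the Poisson likelihood is conjugate: the posterior is Gamma(α + ΣXᵢ, β + n).
Total number of minutes: n = 7 + 4 = 11.
Posterior mean = (α₀+S)/(β₀+n) = [n/(β₀+n)]·(S/n) + [β₀/(β₀+n)]·(α₀/β₀), so only n and β₀ enter the weight.
Weight on data w = n/(β₀+n) = 11/(4.7+11) = 11/15.7 = 0.7006.

0.7006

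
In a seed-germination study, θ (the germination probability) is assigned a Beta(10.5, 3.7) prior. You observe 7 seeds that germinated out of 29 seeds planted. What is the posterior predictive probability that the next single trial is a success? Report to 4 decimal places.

The Beta prior is conjugate to a Binomial/Bernoulli likelihood; the update adds successes to α and failures to β.
Posterior: Beta(α+k, β+n−k) = Beta(10.5+7, 3.7+22) = Beta(17.5, 25.7).
For a single future Bernoulli trial, P(success | data) = α/(α+β) = 0.4051.

0.4051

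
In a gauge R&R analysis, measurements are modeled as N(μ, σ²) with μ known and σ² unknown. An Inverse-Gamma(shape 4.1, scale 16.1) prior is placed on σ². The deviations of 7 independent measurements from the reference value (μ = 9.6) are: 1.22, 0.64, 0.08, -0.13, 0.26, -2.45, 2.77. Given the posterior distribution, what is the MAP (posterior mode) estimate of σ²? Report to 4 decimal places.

2.7828

With known mean μ and an Inverse-Gamma(α, β) prior on σ², the Normal likelihood is conjugate: posterior is Inv-Gamma(α + n/2, β + Σ(xᵢ−μ)²/2).
Σ(xᵢ−μ)² = (1.22)² + (0.64)² + (0.08)² + (-0.13)² + (0.26)² + (-2.45)² + (2.77)² = 15.6643.
Posterior: Inv-Gamma(4.1 + 7/2, 16.1 + 15.6643/2) = Inv-Gamma(7.60, 23.93215).
Mode = β/(α+1) = 23.93215/8.60 = 2.7828.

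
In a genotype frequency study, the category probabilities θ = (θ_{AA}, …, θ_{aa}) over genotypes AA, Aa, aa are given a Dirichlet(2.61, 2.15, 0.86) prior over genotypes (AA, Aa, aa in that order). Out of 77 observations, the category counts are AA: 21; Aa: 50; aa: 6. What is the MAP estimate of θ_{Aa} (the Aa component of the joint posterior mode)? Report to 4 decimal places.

0.6424

The Dirichlet prior is conjugate to the Multinomial likelihood: each posterior αⱼ = prior αⱼ + observed count nⱼ.
Posterior concentration: (23.61, 52.15, 6.86), total = 82.62.
Joint mode component: (α_{Aa}−1)/(Σα−K) = 51.15/79.62 = 0.6424.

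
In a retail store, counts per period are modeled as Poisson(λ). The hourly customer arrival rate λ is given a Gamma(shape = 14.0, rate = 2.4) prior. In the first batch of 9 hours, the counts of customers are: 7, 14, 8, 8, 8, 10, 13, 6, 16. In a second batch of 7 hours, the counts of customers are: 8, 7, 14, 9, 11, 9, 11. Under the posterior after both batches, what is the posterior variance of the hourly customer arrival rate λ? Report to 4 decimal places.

0.5110

With a Gamma(shape α, rate β) prior, the Poisson likelihood is conjugate: the posterior is Gamma(α + ΣXᵢ, β + n).
Batch 1: sum of counts S = 90 over n = 9 hours.
After batch 1: Gamma(α+S, β+n) = Gamma(14.0+90, 2.4+9) = Gamma(104.0, 11.4).
Batch 2: sum of counts S = 69 over n = 7 hours.
After batch 2: Gamma(α+S, β+n) = Gamma(104.0+69, 11.4+7) = Gamma(173.0, 18.4).
Var = α/β² = 173.0/18.4² = 0.5110.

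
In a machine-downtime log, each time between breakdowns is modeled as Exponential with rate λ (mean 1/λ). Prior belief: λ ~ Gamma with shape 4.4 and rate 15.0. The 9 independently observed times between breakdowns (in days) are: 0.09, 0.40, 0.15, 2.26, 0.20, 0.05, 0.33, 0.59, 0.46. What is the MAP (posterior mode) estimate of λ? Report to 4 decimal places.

With a Gamma(shape α, rate β) prior on the exponential rate λ, the posterior after n observations with total T = Σxᵢ is Gamma(α+n, β+T).
Sum of observations T = 4.53 days; n = 9.
Posterior: Gamma(4.4+9, 15.0+4.53) = Gamma(13.4, 19.53).
Mode = (α−1)/β = 0.6349.

0.6349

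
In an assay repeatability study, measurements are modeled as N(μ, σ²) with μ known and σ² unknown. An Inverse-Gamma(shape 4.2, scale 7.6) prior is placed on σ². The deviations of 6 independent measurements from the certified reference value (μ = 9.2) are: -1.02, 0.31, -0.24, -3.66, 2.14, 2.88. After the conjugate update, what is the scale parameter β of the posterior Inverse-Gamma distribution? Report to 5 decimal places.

With known mean μ and an Inverse-Gamma(α, β) prior on σ², the Normal likelihood is conjugate: posterior is Inv-Gamma(α + n/2, β + Σ(xᵢ−μ)²/2).
Σ(xᵢ−μ)² = (-1.02)² + (0.31)² + (-0.24)² + (-3.66)² + (2.14)² + (2.88)² = 27.4637.
Posterior: Inv-Gamma(4.2 + 6/2, 7.6 + 27.4637/2) = Inv-Gamma(7.20, 21.33185).
Posterior β = 21.33185.

21.33185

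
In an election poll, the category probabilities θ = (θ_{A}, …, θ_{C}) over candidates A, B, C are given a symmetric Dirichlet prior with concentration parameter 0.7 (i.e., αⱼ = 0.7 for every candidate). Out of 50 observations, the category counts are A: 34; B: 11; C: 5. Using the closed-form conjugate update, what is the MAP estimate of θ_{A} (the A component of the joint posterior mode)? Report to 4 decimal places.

0.6864

The Dirichlet prior is conjugate to the Multinomial likelihood: each posterior αⱼ = prior αⱼ + observed count nⱼ.
Posterior concentration: (34.7, 11.7, 5.7), total = 52.1.
Joint mode component: (α_{A}−1)/(Σα−K) = 33.7/49.1 = 0.6864.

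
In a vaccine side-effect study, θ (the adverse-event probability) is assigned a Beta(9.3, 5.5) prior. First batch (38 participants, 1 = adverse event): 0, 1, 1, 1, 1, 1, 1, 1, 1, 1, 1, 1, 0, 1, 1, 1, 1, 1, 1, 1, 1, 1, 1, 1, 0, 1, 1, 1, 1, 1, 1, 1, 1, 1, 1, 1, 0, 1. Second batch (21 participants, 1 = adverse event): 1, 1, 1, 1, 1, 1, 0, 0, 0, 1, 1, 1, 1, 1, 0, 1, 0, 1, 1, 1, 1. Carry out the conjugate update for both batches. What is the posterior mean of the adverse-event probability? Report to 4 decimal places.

0.8035

The Beta prior is conjugate to a Binomial/Bernoulli likelihood; the update adds successes to α and failures to β.
After batch 1: Beta(9.3+34, 5.5+4) = Beta(43.3, 9.5).
After batch 2: Beta(43.3+16, 9.5+5) = Beta(59.3, 14.5).
Posterior mean = α/(α+β) = 59.3/73.8 = 0.8035.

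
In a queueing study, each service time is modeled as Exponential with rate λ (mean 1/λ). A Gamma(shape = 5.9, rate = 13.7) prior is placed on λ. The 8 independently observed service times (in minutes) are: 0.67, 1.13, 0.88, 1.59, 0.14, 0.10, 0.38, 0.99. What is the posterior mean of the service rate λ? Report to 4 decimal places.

0.7099

With a Gamma(shape α, rate β) prior on the exponential rate λ, the posterior after n observations with total T = Σxᵢ is Gamma(α+n, β+T).
Sum of observations T = 5.88 minutes; n = 8.
Posterior: Gamma(5.9+8, 13.7+5.88) = Gamma(13.9, 19.58).
Posterior mean of λ = α/β = 13.9/19.58 = 0.7099.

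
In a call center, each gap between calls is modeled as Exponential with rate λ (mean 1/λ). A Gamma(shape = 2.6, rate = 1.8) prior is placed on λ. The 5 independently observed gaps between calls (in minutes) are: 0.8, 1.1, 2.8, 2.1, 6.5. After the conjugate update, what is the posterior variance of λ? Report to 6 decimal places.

With a Gamma(shape α, rate β) prior on the exponential rate λ, the posterior after n observations with total T = Σxᵢ is Gamma(α+n, β+T).
Sum of observations T = 13.3 minutes; n = 5.
Posterior: Gamma(2.6+5, 1.8+13.3) = Gamma(7.6, 15.1).
Var = α/β² = 0.033332.

0.033332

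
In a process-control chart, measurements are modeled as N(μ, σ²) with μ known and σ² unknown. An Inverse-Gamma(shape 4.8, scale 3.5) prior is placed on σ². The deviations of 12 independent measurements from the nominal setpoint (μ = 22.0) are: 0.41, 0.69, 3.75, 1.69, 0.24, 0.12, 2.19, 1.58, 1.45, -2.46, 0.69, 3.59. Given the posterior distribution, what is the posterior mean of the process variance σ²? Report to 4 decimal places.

2.7268

With known mean μ and an Inverse-Gamma(α, β) prior on σ², the Normal likelihood is conjugate: posterior is Inv-Gamma(α + n/2, β + Σ(xᵢ−μ)²/2).
Σ(xᵢ−μ)² = (0.41)² + (0.69)² + (3.75)² + (1.69)² + (0.24)² + (0.12)² + (2.19)² + (1.58)² + (1.45)² + (-2.46)² + (0.69)² + (3.59)² = 46.4456.
Posterior: Inv-Gamma(4.8 + 12/2, 3.5 + 46.4456/2) = Inv-Gamma(10.80, 26.72280).
E[σ²|data] = β/(α−1) = 26.72280/9.80 = 2.7268.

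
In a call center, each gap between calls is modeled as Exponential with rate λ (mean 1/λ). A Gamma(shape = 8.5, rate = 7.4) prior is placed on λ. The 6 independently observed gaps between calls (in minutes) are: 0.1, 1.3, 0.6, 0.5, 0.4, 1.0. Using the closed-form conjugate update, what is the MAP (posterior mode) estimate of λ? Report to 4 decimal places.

With a Gamma(shape α, rate β) prior on the exponential rate λ, the posterior after n observations with total T = Σxᵢ is Gamma(α+n, β+T).
Sum of observations T = 3.9 minutes; n = 6.
Posterior: Gamma(8.5+6, 7.4+3.9) = Gamma(14.5, 11.3).
Mode = (α−1)/β = 1.1947.

1.1947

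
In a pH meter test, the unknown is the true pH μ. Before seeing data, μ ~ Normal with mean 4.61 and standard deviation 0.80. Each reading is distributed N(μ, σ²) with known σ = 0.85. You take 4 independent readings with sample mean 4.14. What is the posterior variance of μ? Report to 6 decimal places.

0.140868

For Normal data with known variance σ², a Normal(μ₀, σ₀²) prior on μ is conjugate. Posterior precision = 1/σ₀² + n/σ²; posterior mean is the precision-weighted average of μ₀ and x̄.
σ₀² = 0.80² = 0.64, σ² = 0.85² = 0.7225; σ² + n·σ₀² = 0.7225 + 4·0.64 = 3.2825.
Posterior precision = 1/σ₀² + n/σ² = 1/0.64 + 4/0.7225 = (σ² + n·σ₀²)/(σ₀²σ²) = 3.2825/(0.64·0.7225); posterior variance σₙ² = σ₀²σ²/(σ² + n·σ₀²) = 0.64·0.7225/3.2825 = 0.140868.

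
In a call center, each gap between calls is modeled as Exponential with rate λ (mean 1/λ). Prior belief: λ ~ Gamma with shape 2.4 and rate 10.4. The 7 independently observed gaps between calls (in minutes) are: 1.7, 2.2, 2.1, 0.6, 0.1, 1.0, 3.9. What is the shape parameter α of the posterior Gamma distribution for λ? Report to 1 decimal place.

9.4

With a Gamma(shape α, rate β) prior on the exponential rate λ, the posterior after n observations with total T = Σxᵢ is Gamma(α+n, β+T).
Sum of observations T = 11.6 minutes; n = 7.
Posterior: Gamma(2.4+7, 10.4+11.6) = Gamma(9.4, 22.0).
Posterior α = 9.4.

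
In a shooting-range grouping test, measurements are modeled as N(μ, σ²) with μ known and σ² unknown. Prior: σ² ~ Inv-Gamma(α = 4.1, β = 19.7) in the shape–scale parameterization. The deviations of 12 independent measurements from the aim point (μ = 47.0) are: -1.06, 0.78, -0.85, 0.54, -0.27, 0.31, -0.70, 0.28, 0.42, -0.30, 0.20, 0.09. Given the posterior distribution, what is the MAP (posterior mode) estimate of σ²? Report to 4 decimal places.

1.9459

With known mean μ and an Inverse-Gamma(α, β) prior on σ², the Normal likelihood is conjugate: posterior is Inv-Gamma(α + n/2, β + Σ(xᵢ−μ)²/2).
Σ(xᵢ−μ)² = (-1.06)² + (0.78)² + (-0.85)² + (0.54)² + (-0.27)² + (0.31)² + (-0.70)² + (0.28)² + (0.42)² + (-0.30)² + (0.20)² + (0.09)² = 3.7980.
Posterior: Inv-Gamma(4.1 + 12/2, 19.7 + 3.7980/2) = Inv-Gamma(10.10, 21.59900).
Mode = β/(α+1) = 21.59900/11.10 = 1.9459.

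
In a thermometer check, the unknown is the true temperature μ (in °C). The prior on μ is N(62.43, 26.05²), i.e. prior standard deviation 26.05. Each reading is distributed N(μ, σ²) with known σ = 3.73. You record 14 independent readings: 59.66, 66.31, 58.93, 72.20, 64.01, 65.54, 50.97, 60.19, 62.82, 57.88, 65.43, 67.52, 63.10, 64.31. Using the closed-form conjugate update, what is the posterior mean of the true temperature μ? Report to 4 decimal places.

For Normal data with known variance σ², a Normal(μ₀, σ₀²) prior on μ is conjugate. Posterior precision = 1/σ₀² + n/σ²; posterior mean is the precision-weighted average of μ₀ and x̄.
Σxᵢ = 59.66 + 66.31 + 58.93 + 72.20 + 64.01 + 65.54 + 50.97 + 60.19 + 62.82 + 57.88 + 65.43 + 67.52 + 63.10 + 64.31 = 878.87, so n·x̄ = 878.87.
σ₀² = 26.05² = 678.6025, σ² = 3.73² = 13.9129; σ² + n·σ₀² = 13.9129 + 14·678.6025 = 9514.3479.
Posterior mean = (μ₀/σ₀² + n·x̄/σ²)/(1/σ₀² + n/σ²) = (σ²·μ₀ + σ₀²·n·x̄)/(σ² + n·σ₀²) = (13.9129·62.43 + 678.6025·878.87)/9514.3479 = 597271.961522/9514.3479 = 62.7759.

62.7759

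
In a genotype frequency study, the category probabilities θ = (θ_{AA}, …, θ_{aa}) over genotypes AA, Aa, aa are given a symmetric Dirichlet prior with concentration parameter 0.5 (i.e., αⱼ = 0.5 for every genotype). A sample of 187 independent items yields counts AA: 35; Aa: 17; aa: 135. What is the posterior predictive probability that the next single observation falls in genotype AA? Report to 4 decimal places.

0.1883

The Dirichlet prior is conjugate to the Multinomial likelihood: each posterior αⱼ = prior αⱼ + observed count nⱼ.
Posterior concentration: (35.5, 17.5, 135.5), total = 188.5.
P(next = AA | data) = α_{AA}/Σα = 0.1883.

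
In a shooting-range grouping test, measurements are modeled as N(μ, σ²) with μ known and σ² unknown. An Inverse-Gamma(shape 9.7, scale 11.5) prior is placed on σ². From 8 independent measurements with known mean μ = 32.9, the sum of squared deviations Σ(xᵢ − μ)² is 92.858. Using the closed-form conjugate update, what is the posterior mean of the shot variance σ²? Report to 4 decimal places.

4.5613

With known mean μ and an Inverse-Gamma(α, β) prior on σ², the Normal likelihood is conjugate: posterior is Inv-Gamma(α + n/2, β + Σ(xᵢ−μ)²/2).
Posterior: Inv-Gamma(9.7 + 8/2, 11.5 + 92.858/2) = Inv-Gamma(13.70, 57.9290).
E[σ²|data] = β/(α−1) = 57.9290/12.70 = 4.5613.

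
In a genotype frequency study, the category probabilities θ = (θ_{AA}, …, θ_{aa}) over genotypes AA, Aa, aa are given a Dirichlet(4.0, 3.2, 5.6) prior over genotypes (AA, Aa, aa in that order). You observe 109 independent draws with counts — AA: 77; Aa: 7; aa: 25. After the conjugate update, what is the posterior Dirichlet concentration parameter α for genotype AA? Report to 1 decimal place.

The Dirichlet prior is conjugate to the Multinomial likelihood: each posterior αⱼ = prior αⱼ + observed count nⱼ.
Posterior concentration: (81.0, 10.2, 30.6), total = 121.8.
α_{AA} = 4.0 + 77 = 81.0.

81.0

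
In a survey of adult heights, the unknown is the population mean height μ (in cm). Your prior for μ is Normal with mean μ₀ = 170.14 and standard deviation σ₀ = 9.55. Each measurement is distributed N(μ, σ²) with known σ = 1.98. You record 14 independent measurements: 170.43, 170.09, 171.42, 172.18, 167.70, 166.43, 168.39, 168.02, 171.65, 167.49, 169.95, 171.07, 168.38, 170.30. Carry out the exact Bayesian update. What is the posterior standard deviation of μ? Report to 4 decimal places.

0.5284

For Normal data with known variance σ², a Normal(μ₀, σ₀²) prior on μ is conjugate. Posterior precision = 1/σ₀² + n/σ²; posterior mean is the precision-weighted average of μ₀ and x̄.
σ₀² = 9.55² = 91.2025, σ² = 1.98² = 3.9204; σ² + n·σ₀² = 3.9204 + 14·91.2025 = 1280.7554.
Posterior precision = 1/σ₀² + n/σ² = 1/91.2025 + 14/3.9204 = (σ² + n·σ₀²)/(σ₀²σ²) = 1280.7554/(91.2025·3.9204); posterior variance σₙ² = σ₀²σ²/(σ² + n·σ₀²) = 91.2025·3.9204/1280.7554 = 0.279171.
Posterior SD = √σₙ² = √(91.2025·3.9204/1280.7554) = 0.5284.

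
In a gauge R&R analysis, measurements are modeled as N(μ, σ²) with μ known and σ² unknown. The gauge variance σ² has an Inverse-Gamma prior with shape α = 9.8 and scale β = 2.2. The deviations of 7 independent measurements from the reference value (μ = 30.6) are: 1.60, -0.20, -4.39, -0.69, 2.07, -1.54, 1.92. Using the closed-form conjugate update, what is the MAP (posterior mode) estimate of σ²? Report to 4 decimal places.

1.2969

With known mean μ and an Inverse-Gamma(α, β) prior on σ², the Normal likelihood is conjugate: posterior is Inv-Gamma(α + n/2, β + Σ(xᵢ−μ)²/2).
Σ(xᵢ−μ)² = (1.60)² + (-0.20)² + (-4.39)² + (-0.69)² + (2.07)² + (-1.54)² + (1.92)² = 32.6911.
Posterior: Inv-Gamma(9.8 + 7/2, 2.2 + 32.6911/2) = Inv-Gamma(13.30, 18.54555).
Mode = β/(α+1) = 18.54555/14.30 = 1.2969.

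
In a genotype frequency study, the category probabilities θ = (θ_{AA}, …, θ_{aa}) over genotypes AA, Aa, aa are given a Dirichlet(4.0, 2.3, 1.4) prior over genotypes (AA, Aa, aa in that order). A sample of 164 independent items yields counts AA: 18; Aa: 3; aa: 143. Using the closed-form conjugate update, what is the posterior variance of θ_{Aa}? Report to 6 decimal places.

The Dirichlet prior is conjugate to the Multinomial likelihood: each posterior αⱼ = prior αⱼ + observed count nⱼ.
Posterior concentration: (22.0, 5.3, 144.4), total = 171.7.
Var[θ_j] = α_j(Σα−α_j)/((Σα)²(Σα+1)) = 5.3·166.4/(171.7²·172.7) = 0.000173.

0.000173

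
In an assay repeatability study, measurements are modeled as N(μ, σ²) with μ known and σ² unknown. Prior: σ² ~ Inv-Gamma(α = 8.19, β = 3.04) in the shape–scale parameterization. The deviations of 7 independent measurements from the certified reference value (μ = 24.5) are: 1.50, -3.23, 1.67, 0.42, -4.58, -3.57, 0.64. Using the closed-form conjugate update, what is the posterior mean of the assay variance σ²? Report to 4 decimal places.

2.6127

With known mean μ and an Inverse-Gamma(α, β) prior on σ², the Normal likelihood is conjugate: posterior is Inv-Gamma(α + n/2, β + Σ(xᵢ−μ)²/2).
Σ(xᵢ−μ)² = (1.50)² + (-3.23)² + (1.67)² + (0.42)² + (-4.58)² + (-3.57)² + (0.64)² = 49.7791.
Posterior: Inv-Gamma(8.19 + 7/2, 3.04 + 49.7791/2) = Inv-Gamma(11.69, 27.92955).
E[σ²|data] = β/(α−1) = 27.92955/10.69 = 2.6127.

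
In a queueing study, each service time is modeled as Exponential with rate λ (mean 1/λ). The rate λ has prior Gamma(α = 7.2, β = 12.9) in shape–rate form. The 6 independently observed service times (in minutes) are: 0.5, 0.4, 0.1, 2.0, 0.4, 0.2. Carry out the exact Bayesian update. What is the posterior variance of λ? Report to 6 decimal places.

0.048485

With a Gamma(shape α, rate β) prior on the exponential rate λ, the posterior after n observations with total T = Σxᵢ is Gamma(α+n, β+T).
Sum of observations T = 3.6 minutes; n = 6.
Posterior: Gamma(7.2+6, 12.9+3.6) = Gamma(13.2, 16.5).
Var = α/β² = 0.048485.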